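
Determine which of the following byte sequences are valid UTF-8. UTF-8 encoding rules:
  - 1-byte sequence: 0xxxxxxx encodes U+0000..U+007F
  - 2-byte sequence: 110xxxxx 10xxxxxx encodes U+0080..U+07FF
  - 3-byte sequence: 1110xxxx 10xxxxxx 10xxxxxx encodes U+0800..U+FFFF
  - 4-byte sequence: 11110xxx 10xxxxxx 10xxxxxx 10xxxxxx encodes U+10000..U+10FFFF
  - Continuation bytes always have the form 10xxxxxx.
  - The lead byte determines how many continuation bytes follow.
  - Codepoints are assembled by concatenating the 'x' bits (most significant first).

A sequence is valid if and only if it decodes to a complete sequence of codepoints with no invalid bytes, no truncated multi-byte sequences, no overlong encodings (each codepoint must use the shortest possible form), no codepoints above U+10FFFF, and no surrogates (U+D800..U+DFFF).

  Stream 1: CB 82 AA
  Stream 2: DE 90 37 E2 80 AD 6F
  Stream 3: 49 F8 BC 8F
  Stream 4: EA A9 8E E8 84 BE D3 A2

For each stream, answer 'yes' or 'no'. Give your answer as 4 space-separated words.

Stream 1: error at byte offset 2. INVALID
Stream 2: decodes cleanly. VALID
Stream 3: error at byte offset 1. INVALID
Stream 4: decodes cleanly. VALID

Answer: no yes no yes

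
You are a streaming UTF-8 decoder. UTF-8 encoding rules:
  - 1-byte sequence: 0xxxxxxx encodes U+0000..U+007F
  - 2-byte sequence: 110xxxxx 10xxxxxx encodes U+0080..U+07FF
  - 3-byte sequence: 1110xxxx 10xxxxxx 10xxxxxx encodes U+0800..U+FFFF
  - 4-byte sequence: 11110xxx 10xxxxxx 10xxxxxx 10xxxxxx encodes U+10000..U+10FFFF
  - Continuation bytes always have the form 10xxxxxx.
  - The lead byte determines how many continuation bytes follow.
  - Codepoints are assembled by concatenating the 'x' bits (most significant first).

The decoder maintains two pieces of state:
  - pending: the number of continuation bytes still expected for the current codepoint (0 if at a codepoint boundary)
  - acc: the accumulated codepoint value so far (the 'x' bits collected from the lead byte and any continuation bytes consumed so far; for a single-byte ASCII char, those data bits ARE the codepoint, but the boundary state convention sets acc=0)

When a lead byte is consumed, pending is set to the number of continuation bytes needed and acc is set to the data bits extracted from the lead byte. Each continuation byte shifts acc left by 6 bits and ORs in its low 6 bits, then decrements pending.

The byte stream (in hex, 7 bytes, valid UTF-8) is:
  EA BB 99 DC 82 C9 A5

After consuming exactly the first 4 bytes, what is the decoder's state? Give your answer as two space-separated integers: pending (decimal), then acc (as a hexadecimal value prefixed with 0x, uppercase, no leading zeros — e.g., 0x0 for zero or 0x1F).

Byte[0]=EA: 3-byte lead. pending=2, acc=0xA
Byte[1]=BB: continuation. acc=(acc<<6)|0x3B=0x2BB, pending=1
Byte[2]=99: continuation. acc=(acc<<6)|0x19=0xAED9, pending=0
Byte[3]=DC: 2-byte lead. pending=1, acc=0x1C

Answer: 1 0x1C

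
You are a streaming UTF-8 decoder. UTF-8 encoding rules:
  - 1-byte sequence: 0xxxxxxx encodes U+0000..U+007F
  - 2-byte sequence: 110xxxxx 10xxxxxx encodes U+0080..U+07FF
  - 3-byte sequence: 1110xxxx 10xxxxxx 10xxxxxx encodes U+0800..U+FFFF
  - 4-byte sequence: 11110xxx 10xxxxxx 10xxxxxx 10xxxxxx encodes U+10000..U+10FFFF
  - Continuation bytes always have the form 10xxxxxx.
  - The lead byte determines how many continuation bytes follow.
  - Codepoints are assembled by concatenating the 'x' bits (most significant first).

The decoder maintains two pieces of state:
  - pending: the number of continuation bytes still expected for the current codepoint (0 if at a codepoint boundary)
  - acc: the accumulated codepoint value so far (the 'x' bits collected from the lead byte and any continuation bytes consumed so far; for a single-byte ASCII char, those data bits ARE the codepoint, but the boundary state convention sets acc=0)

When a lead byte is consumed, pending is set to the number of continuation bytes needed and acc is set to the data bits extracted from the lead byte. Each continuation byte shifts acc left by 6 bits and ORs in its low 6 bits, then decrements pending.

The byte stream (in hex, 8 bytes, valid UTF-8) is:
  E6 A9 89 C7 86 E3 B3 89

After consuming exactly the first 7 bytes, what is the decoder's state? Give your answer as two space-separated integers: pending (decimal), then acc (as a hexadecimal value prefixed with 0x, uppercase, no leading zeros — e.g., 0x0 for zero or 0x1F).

Answer: 1 0xF3

Derivation:
Byte[0]=E6: 3-byte lead. pending=2, acc=0x6
Byte[1]=A9: continuation. acc=(acc<<6)|0x29=0x1A9, pending=1
Byte[2]=89: continuation. acc=(acc<<6)|0x09=0x6A49, pending=0
Byte[3]=C7: 2-byte lead. pending=1, acc=0x7
Byte[4]=86: continuation. acc=(acc<<6)|0x06=0x1C6, pending=0
Byte[5]=E3: 3-byte lead. pending=2, acc=0x3
Byte[6]=B3: continuation. acc=(acc<<6)|0x33=0xF3, pending=1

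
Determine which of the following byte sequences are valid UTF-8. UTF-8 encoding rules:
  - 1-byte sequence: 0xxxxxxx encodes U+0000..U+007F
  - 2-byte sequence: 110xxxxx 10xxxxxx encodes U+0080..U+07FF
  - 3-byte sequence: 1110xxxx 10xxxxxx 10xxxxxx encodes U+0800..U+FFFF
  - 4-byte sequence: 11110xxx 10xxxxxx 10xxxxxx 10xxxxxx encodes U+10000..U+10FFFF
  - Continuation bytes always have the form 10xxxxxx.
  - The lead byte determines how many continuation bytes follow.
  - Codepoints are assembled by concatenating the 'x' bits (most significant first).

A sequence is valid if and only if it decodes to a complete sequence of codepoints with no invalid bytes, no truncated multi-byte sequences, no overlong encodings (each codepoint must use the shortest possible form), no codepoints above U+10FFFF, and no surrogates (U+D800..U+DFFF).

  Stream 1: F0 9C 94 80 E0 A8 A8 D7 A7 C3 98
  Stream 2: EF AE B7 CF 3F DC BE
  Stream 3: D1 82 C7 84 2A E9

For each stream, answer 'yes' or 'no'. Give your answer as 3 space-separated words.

Stream 1: decodes cleanly. VALID
Stream 2: error at byte offset 4. INVALID
Stream 3: error at byte offset 6. INVALID

Answer: yes no no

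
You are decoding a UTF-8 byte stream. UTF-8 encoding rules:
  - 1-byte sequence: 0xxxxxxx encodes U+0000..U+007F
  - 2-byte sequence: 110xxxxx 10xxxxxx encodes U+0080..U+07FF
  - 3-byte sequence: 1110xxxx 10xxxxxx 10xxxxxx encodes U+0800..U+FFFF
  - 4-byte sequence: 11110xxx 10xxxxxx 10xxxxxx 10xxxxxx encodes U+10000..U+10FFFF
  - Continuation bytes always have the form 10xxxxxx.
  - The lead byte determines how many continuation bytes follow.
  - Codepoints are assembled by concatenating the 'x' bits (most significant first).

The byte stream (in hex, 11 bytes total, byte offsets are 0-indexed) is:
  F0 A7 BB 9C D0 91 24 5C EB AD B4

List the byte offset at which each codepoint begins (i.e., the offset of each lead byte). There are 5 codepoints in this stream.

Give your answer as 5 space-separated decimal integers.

Byte[0]=F0: 4-byte lead, need 3 cont bytes. acc=0x0
Byte[1]=A7: continuation. acc=(acc<<6)|0x27=0x27
Byte[2]=BB: continuation. acc=(acc<<6)|0x3B=0x9FB
Byte[3]=9C: continuation. acc=(acc<<6)|0x1C=0x27EDC
Completed: cp=U+27EDC (starts at byte 0)
Byte[4]=D0: 2-byte lead, need 1 cont bytes. acc=0x10
Byte[5]=91: continuation. acc=(acc<<6)|0x11=0x411
Completed: cp=U+0411 (starts at byte 4)
Byte[6]=24: 1-byte ASCII. cp=U+0024
Byte[7]=5C: 1-byte ASCII. cp=U+005C
Byte[8]=EB: 3-byte lead, need 2 cont bytes. acc=0xB
Byte[9]=AD: continuation. acc=(acc<<6)|0x2D=0x2ED
Byte[10]=B4: continuation. acc=(acc<<6)|0x34=0xBB74
Completed: cp=U+BB74 (starts at byte 8)

Answer: 0 4 6 7 8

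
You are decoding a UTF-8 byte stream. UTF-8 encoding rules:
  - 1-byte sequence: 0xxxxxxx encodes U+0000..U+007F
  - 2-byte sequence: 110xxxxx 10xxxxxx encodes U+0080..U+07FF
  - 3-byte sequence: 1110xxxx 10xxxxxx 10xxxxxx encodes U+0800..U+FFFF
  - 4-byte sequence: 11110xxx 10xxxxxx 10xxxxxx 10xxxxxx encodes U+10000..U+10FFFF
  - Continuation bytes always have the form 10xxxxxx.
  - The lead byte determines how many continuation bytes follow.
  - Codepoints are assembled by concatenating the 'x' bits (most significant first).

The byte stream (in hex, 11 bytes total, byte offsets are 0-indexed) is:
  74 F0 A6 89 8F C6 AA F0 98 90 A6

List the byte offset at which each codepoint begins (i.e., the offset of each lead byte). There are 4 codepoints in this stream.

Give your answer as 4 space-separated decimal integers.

Answer: 0 1 5 7

Derivation:
Byte[0]=74: 1-byte ASCII. cp=U+0074
Byte[1]=F0: 4-byte lead, need 3 cont bytes. acc=0x0
Byte[2]=A6: continuation. acc=(acc<<6)|0x26=0x26
Byte[3]=89: continuation. acc=(acc<<6)|0x09=0x989
Byte[4]=8F: continuation. acc=(acc<<6)|0x0F=0x2624F
Completed: cp=U+2624F (starts at byte 1)
Byte[5]=C6: 2-byte lead, need 1 cont bytes. acc=0x6
Byte[6]=AA: continuation. acc=(acc<<6)|0x2A=0x1AA
Completed: cp=U+01AA (starts at byte 5)
Byte[7]=F0: 4-byte lead, need 3 cont bytes. acc=0x0
Byte[8]=98: continuation. acc=(acc<<6)|0x18=0x18
Byte[9]=90: continuation. acc=(acc<<6)|0x10=0x610
Byte[10]=A6: continuation. acc=(acc<<6)|0x26=0x18426
Completed: cp=U+18426 (starts at byte 7)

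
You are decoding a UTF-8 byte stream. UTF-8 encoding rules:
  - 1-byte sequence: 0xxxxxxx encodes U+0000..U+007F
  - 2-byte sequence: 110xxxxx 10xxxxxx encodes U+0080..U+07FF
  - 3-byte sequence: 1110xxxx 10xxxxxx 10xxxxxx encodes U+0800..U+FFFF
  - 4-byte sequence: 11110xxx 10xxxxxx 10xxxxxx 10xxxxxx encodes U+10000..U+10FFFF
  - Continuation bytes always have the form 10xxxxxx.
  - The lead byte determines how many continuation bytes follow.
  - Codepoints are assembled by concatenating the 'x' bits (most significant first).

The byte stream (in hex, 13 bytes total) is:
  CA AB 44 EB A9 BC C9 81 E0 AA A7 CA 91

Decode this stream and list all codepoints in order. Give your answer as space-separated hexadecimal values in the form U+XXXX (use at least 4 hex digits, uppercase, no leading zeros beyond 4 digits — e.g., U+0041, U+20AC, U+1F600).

Answer: U+02AB U+0044 U+BA7C U+0241 U+0AA7 U+0291

Derivation:
Byte[0]=CA: 2-byte lead, need 1 cont bytes. acc=0xA
Byte[1]=AB: continuation. acc=(acc<<6)|0x2B=0x2AB
Completed: cp=U+02AB (starts at byte 0)
Byte[2]=44: 1-byte ASCII. cp=U+0044
Byte[3]=EB: 3-byte lead, need 2 cont bytes. acc=0xB
Byte[4]=A9: continuation. acc=(acc<<6)|0x29=0x2E9
Byte[5]=BC: continuation. acc=(acc<<6)|0x3C=0xBA7C
Completed: cp=U+BA7C (starts at byte 3)
Byte[6]=C9: 2-byte lead, need 1 cont bytes. acc=0x9
Byte[7]=81: continuation. acc=(acc<<6)|0x01=0x241
Completed: cp=U+0241 (starts at byte 6)
Byte[8]=E0: 3-byte lead, need 2 cont bytes. acc=0x0
Byte[9]=AA: continuation. acc=(acc<<6)|0x2A=0x2A
Byte[10]=A7: continuation. acc=(acc<<6)|0x27=0xAA7
Completed: cp=U+0AA7 (starts at byte 8)
Byte[11]=CA: 2-byte lead, need 1 cont bytes. acc=0xA
Byte[12]=91: continuation. acc=(acc<<6)|0x11=0x291
Completed: cp=U+0291 (starts at byte 11)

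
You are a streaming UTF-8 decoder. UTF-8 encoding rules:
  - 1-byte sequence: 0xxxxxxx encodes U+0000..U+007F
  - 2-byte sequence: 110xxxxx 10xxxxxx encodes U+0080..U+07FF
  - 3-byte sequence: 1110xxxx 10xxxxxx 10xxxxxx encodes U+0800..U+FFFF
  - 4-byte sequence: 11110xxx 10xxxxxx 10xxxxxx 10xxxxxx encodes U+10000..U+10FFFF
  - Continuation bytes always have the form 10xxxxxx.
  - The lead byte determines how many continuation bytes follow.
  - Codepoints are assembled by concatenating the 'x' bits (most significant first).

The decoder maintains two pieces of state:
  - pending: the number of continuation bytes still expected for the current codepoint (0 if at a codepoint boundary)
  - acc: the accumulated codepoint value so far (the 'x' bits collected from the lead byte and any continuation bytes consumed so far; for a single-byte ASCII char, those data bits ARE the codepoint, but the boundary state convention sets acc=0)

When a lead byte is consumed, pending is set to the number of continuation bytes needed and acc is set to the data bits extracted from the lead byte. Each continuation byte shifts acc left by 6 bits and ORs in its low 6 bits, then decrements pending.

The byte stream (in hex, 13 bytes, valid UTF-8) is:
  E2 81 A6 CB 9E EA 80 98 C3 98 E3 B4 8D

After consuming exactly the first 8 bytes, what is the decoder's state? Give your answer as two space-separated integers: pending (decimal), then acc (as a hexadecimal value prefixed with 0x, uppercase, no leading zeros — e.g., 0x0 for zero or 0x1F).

Byte[0]=E2: 3-byte lead. pending=2, acc=0x2
Byte[1]=81: continuation. acc=(acc<<6)|0x01=0x81, pending=1
Byte[2]=A6: continuation. acc=(acc<<6)|0x26=0x2066, pending=0
Byte[3]=CB: 2-byte lead. pending=1, acc=0xB
Byte[4]=9E: continuation. acc=(acc<<6)|0x1E=0x2DE, pending=0
Byte[5]=EA: 3-byte lead. pending=2, acc=0xA
Byte[6]=80: continuation. acc=(acc<<6)|0x00=0x280, pending=1
Byte[7]=98: continuation. acc=(acc<<6)|0x18=0xA018, pending=0

Answer: 0 0xA018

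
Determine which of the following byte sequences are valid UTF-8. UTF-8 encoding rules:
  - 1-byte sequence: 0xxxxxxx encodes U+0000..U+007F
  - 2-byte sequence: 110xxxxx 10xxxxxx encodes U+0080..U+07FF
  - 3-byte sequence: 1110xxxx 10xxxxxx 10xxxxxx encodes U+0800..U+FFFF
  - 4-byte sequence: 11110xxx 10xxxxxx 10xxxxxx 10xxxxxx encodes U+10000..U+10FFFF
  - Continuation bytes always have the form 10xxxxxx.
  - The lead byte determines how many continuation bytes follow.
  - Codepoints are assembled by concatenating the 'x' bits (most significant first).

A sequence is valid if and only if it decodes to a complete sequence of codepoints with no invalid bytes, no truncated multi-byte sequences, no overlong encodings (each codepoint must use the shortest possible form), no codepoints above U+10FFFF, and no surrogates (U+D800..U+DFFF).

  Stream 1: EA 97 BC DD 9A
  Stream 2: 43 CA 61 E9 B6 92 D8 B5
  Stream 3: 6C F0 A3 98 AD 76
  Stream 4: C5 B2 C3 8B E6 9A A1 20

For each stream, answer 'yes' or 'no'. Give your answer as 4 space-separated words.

Answer: yes no yes yes

Derivation:
Stream 1: decodes cleanly. VALID
Stream 2: error at byte offset 2. INVALID
Stream 3: decodes cleanly. VALID
Stream 4: decodes cleanly. VALID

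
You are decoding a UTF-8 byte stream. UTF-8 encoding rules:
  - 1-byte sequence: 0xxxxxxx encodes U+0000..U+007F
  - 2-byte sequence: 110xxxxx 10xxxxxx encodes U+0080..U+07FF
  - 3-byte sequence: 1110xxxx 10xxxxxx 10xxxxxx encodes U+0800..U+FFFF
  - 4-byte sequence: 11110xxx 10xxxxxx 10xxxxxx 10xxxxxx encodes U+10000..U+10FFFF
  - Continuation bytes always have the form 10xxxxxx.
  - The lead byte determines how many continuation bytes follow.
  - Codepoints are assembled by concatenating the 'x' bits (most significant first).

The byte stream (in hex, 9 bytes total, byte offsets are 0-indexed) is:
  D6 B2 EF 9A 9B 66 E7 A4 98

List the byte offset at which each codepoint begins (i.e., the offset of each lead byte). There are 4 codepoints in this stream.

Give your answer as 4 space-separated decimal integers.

Byte[0]=D6: 2-byte lead, need 1 cont bytes. acc=0x16
Byte[1]=B2: continuation. acc=(acc<<6)|0x32=0x5B2
Completed: cp=U+05B2 (starts at byte 0)
Byte[2]=EF: 3-byte lead, need 2 cont bytes. acc=0xF
Byte[3]=9A: continuation. acc=(acc<<6)|0x1A=0x3DA
Byte[4]=9B: continuation. acc=(acc<<6)|0x1B=0xF69B
Completed: cp=U+F69B (starts at byte 2)
Byte[5]=66: 1-byte ASCII. cp=U+0066
Byte[6]=E7: 3-byte lead, need 2 cont bytes. acc=0x7
Byte[7]=A4: continuation. acc=(acc<<6)|0x24=0x1E4
Byte[8]=98: continuation. acc=(acc<<6)|0x18=0x7918
Completed: cp=U+7918 (starts at byte 6)

Answer: 0 2 5 6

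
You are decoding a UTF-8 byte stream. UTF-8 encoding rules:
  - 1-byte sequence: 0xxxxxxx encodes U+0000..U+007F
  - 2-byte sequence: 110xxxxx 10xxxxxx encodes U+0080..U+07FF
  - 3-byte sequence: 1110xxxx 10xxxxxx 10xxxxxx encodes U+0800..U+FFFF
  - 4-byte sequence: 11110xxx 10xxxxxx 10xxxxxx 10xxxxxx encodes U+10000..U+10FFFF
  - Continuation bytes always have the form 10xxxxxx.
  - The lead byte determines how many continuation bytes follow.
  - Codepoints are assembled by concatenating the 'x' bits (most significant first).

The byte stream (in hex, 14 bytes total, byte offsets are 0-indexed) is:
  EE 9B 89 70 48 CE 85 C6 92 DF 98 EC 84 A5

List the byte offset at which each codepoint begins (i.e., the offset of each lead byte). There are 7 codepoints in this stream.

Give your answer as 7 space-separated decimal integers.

Answer: 0 3 4 5 7 9 11

Derivation:
Byte[0]=EE: 3-byte lead, need 2 cont bytes. acc=0xE
Byte[1]=9B: continuation. acc=(acc<<6)|0x1B=0x39B
Byte[2]=89: continuation. acc=(acc<<6)|0x09=0xE6C9
Completed: cp=U+E6C9 (starts at byte 0)
Byte[3]=70: 1-byte ASCII. cp=U+0070
Byte[4]=48: 1-byte ASCII. cp=U+0048
Byte[5]=CE: 2-byte lead, need 1 cont bytes. acc=0xE
Byte[6]=85: continuation. acc=(acc<<6)|0x05=0x385
Completed: cp=U+0385 (starts at byte 5)
Byte[7]=C6: 2-byte lead, need 1 cont bytes. acc=0x6
Byte[8]=92: continuation. acc=(acc<<6)|0x12=0x192
Completed: cp=U+0192 (starts at byte 7)
Byte[9]=DF: 2-byte lead, need 1 cont bytes. acc=0x1F
Byte[10]=98: continuation. acc=(acc<<6)|0x18=0x7D8
Completed: cp=U+07D8 (starts at byte 9)
Byte[11]=EC: 3-byte lead, need 2 cont bytes. acc=0xC
Byte[12]=84: continuation. acc=(acc<<6)|0x04=0x304
Byte[13]=A5: continuation. acc=(acc<<6)|0x25=0xC125
Completed: cp=U+C125 (starts at byte 11)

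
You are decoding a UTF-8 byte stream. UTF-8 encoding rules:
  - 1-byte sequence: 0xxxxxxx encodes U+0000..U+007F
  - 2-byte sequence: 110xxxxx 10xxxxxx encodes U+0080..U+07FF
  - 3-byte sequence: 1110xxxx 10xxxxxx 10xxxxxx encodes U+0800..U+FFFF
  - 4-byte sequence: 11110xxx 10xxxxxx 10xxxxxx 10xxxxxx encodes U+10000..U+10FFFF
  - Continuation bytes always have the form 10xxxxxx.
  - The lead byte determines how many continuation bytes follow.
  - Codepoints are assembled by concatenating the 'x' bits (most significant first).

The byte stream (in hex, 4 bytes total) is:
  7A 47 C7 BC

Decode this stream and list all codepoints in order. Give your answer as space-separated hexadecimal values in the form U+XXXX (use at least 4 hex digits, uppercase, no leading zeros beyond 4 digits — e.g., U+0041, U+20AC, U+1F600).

Answer: U+007A U+0047 U+01FC

Derivation:
Byte[0]=7A: 1-byte ASCII. cp=U+007A
Byte[1]=47: 1-byte ASCII. cp=U+0047
Byte[2]=C7: 2-byte lead, need 1 cont bytes. acc=0x7
Byte[3]=BC: continuation. acc=(acc<<6)|0x3C=0x1FC
Completed: cp=U+01FC (starts at byte 2)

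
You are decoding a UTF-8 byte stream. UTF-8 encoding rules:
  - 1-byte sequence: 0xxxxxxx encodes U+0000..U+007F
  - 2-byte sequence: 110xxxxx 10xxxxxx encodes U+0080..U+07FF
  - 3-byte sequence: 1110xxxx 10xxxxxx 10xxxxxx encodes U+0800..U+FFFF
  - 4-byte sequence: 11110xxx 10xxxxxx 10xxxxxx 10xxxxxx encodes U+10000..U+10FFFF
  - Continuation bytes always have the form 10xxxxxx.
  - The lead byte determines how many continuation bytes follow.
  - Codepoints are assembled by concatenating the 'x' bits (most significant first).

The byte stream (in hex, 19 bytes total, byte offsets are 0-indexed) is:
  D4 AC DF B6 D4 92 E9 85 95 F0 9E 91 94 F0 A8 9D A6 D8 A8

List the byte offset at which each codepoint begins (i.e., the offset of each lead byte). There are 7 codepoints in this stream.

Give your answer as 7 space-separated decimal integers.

Answer: 0 2 4 6 9 13 17

Derivation:
Byte[0]=D4: 2-byte lead, need 1 cont bytes. acc=0x14
Byte[1]=AC: continuation. acc=(acc<<6)|0x2C=0x52C
Completed: cp=U+052C (starts at byte 0)
Byte[2]=DF: 2-byte lead, need 1 cont bytes. acc=0x1F
Byte[3]=B6: continuation. acc=(acc<<6)|0x36=0x7F6
Completed: cp=U+07F6 (starts at byte 2)
Byte[4]=D4: 2-byte lead, need 1 cont bytes. acc=0x14
Byte[5]=92: continuation. acc=(acc<<6)|0x12=0x512
Completed: cp=U+0512 (starts at byte 4)
Byte[6]=E9: 3-byte lead, need 2 cont bytes. acc=0x9
Byte[7]=85: continuation. acc=(acc<<6)|0x05=0x245
Byte[8]=95: continuation. acc=(acc<<6)|0x15=0x9155
Completed: cp=U+9155 (starts at byte 6)
Byte[9]=F0: 4-byte lead, need 3 cont bytes. acc=0x0
Byte[10]=9E: continuation. acc=(acc<<6)|0x1E=0x1E
Byte[11]=91: continuation. acc=(acc<<6)|0x11=0x791
Byte[12]=94: continuation. acc=(acc<<6)|0x14=0x1E454
Completed: cp=U+1E454 (starts at byte 9)
Byte[13]=F0: 4-byte lead, need 3 cont bytes. acc=0x0
Byte[14]=A8: continuation. acc=(acc<<6)|0x28=0x28
Byte[15]=9D: continuation. acc=(acc<<6)|0x1D=0xA1D
Byte[16]=A6: continuation. acc=(acc<<6)|0x26=0x28766
Completed: cp=U+28766 (starts at byte 13)
Byte[17]=D8: 2-byte lead, need 1 cont bytes. acc=0x18
Byte[18]=A8: continuation. acc=(acc<<6)|0x28=0x628
Completed: cp=U+0628 (starts at byte 17)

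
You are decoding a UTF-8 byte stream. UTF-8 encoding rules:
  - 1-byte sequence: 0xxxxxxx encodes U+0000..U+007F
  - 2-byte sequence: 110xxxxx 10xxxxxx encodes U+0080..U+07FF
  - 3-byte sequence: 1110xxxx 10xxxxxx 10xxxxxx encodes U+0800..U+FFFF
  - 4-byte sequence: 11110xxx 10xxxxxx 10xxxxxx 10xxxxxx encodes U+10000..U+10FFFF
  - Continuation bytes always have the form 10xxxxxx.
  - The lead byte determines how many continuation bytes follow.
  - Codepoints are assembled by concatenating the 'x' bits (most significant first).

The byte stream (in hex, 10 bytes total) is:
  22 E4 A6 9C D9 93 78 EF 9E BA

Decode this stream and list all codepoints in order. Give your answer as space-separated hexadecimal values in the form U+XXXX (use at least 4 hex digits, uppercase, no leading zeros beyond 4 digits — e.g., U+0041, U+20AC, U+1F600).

Answer: U+0022 U+499C U+0653 U+0078 U+F7BA

Derivation:
Byte[0]=22: 1-byte ASCII. cp=U+0022
Byte[1]=E4: 3-byte lead, need 2 cont bytes. acc=0x4
Byte[2]=A6: continuation. acc=(acc<<6)|0x26=0x126
Byte[3]=9C: continuation. acc=(acc<<6)|0x1C=0x499C
Completed: cp=U+499C (starts at byte 1)
Byte[4]=D9: 2-byte lead, need 1 cont bytes. acc=0x19
Byte[5]=93: continuation. acc=(acc<<6)|0x13=0x653
Completed: cp=U+0653 (starts at byte 4)
Byte[6]=78: 1-byte ASCII. cp=U+0078
Byte[7]=EF: 3-byte lead, need 2 cont bytes. acc=0xF
Byte[8]=9E: continuation. acc=(acc<<6)|0x1E=0x3DE
Byte[9]=BA: continuation. acc=(acc<<6)|0x3A=0xF7BA
Completed: cp=U+F7BA (starts at byte 7)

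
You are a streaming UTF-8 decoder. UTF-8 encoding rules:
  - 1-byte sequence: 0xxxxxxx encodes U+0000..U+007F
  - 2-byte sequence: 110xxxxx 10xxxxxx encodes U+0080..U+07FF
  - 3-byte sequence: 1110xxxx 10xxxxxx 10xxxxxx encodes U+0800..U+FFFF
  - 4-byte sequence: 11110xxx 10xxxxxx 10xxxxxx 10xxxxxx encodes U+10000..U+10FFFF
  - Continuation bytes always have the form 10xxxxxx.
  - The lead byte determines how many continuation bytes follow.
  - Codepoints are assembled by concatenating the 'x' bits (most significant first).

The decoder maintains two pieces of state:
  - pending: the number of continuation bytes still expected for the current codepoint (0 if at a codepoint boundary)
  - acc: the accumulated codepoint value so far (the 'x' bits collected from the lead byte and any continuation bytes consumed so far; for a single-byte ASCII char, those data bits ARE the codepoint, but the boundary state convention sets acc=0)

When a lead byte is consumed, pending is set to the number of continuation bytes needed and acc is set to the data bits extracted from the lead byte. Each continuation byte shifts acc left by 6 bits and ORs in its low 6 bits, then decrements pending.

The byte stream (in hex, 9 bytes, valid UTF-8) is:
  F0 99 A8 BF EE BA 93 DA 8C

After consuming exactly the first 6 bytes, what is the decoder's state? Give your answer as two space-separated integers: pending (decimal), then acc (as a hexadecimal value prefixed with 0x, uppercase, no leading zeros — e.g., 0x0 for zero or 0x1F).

Answer: 1 0x3BA

Derivation:
Byte[0]=F0: 4-byte lead. pending=3, acc=0x0
Byte[1]=99: continuation. acc=(acc<<6)|0x19=0x19, pending=2
Byte[2]=A8: continuation. acc=(acc<<6)|0x28=0x668, pending=1
Byte[3]=BF: continuation. acc=(acc<<6)|0x3F=0x19A3F, pending=0
Byte[4]=EE: 3-byte lead. pending=2, acc=0xE
Byte[5]=BA: continuation. acc=(acc<<6)|0x3A=0x3BA, pending=1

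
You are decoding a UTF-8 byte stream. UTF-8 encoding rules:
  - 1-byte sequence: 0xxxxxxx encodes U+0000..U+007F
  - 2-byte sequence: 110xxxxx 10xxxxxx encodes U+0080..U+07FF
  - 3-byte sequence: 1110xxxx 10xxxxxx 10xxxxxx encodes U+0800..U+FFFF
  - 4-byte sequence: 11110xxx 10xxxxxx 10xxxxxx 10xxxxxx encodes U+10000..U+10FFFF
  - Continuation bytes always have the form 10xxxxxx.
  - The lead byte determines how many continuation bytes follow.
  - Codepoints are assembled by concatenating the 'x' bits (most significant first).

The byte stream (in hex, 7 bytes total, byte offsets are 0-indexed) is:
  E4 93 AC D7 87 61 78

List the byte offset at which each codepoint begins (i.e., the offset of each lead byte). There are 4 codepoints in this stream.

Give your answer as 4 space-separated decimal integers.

Byte[0]=E4: 3-byte lead, need 2 cont bytes. acc=0x4
Byte[1]=93: continuation. acc=(acc<<6)|0x13=0x113
Byte[2]=AC: continuation. acc=(acc<<6)|0x2C=0x44EC
Completed: cp=U+44EC (starts at byte 0)
Byte[3]=D7: 2-byte lead, need 1 cont bytes. acc=0x17
Byte[4]=87: continuation. acc=(acc<<6)|0x07=0x5C7
Completed: cp=U+05C7 (starts at byte 3)
Byte[5]=61: 1-byte ASCII. cp=U+0061
Byte[6]=78: 1-byte ASCII. cp=U+0078

Answer: 0 3 5 6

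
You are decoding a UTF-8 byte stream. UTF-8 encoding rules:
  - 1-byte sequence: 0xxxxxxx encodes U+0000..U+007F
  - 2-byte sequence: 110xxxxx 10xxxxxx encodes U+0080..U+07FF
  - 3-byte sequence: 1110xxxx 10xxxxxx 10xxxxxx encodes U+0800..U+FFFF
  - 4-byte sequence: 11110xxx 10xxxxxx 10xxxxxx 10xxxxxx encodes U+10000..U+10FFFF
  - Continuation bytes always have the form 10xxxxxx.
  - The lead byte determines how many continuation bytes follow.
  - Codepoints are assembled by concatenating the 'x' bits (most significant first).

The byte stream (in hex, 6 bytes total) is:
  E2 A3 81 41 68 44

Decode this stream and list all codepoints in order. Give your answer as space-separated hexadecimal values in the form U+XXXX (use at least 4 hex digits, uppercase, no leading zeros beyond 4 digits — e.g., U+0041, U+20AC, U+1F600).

Byte[0]=E2: 3-byte lead, need 2 cont bytes. acc=0x2
Byte[1]=A3: continuation. acc=(acc<<6)|0x23=0xA3
Byte[2]=81: continuation. acc=(acc<<6)|0x01=0x28C1
Completed: cp=U+28C1 (starts at byte 0)
Byte[3]=41: 1-byte ASCII. cp=U+0041
Byte[4]=68: 1-byte ASCII. cp=U+0068
Byte[5]=44: 1-byte ASCII. cp=U+0044

Answer: U+28C1 U+0041 U+0068 U+0044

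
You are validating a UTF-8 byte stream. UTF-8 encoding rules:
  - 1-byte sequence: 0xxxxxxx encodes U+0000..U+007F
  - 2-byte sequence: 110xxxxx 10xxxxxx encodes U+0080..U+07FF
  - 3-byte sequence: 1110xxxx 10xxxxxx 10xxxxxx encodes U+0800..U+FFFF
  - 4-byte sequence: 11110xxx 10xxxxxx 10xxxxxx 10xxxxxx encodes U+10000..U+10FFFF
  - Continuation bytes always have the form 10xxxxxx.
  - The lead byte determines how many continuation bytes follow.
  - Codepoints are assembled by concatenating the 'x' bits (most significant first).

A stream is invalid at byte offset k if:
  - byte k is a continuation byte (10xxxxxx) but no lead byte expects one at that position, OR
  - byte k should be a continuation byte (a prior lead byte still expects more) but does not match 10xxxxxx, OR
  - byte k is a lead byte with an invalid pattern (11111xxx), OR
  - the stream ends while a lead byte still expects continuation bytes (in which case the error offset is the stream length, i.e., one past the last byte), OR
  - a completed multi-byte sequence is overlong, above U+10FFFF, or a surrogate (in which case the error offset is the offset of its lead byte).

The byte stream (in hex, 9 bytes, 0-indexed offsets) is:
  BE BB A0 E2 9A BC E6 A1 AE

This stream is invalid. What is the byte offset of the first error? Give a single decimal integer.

Byte[0]=BE: INVALID lead byte (not 0xxx/110x/1110/11110)

Answer: 0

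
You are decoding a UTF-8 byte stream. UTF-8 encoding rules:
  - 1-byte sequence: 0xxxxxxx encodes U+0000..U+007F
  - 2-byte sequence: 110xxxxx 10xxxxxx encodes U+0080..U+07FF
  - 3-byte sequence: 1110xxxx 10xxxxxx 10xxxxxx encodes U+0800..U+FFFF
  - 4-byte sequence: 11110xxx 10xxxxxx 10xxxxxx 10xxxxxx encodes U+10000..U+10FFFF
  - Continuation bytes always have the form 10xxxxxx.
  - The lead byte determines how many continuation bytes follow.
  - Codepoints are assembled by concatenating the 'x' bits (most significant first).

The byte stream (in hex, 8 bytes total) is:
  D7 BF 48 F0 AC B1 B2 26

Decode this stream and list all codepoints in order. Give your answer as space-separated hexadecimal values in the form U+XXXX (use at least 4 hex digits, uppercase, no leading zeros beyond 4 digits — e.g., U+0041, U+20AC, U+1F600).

Byte[0]=D7: 2-byte lead, need 1 cont bytes. acc=0x17
Byte[1]=BF: continuation. acc=(acc<<6)|0x3F=0x5FF
Completed: cp=U+05FF (starts at byte 0)
Byte[2]=48: 1-byte ASCII. cp=U+0048
Byte[3]=F0: 4-byte lead, need 3 cont bytes. acc=0x0
Byte[4]=AC: continuation. acc=(acc<<6)|0x2C=0x2C
Byte[5]=B1: continuation. acc=(acc<<6)|0x31=0xB31
Byte[6]=B2: continuation. acc=(acc<<6)|0x32=0x2CC72
Completed: cp=U+2CC72 (starts at byte 3)
Byte[7]=26: 1-byte ASCII. cp=U+0026

Answer: U+05FF U+0048 U+2CC72 U+0026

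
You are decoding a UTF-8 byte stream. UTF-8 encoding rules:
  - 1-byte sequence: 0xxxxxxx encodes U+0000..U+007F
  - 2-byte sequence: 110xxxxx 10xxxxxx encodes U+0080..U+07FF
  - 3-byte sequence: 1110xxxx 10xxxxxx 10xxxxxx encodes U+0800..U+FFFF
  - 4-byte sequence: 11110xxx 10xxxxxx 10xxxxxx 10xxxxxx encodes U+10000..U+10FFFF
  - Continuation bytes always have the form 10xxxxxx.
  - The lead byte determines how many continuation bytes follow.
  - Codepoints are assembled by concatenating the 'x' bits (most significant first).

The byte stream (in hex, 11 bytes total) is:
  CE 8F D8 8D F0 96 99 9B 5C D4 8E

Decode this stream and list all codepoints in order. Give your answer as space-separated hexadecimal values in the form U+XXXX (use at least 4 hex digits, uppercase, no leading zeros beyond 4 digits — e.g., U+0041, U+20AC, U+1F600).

Answer: U+038F U+060D U+1665B U+005C U+050E

Derivation:
Byte[0]=CE: 2-byte lead, need 1 cont bytes. acc=0xE
Byte[1]=8F: continuation. acc=(acc<<6)|0x0F=0x38F
Completed: cp=U+038F (starts at byte 0)
Byte[2]=D8: 2-byte lead, need 1 cont bytes. acc=0x18
Byte[3]=8D: continuation. acc=(acc<<6)|0x0D=0x60D
Completed: cp=U+060D (starts at byte 2)
Byte[4]=F0: 4-byte lead, need 3 cont bytes. acc=0x0
Byte[5]=96: continuation. acc=(acc<<6)|0x16=0x16
Byte[6]=99: continuation. acc=(acc<<6)|0x19=0x599
Byte[7]=9B: continuation. acc=(acc<<6)|0x1B=0x1665B
Completed: cp=U+1665B (starts at byte 4)
Byte[8]=5C: 1-byte ASCII. cp=U+005C
Byte[9]=D4: 2-byte lead, need 1 cont bytes. acc=0x14
Byte[10]=8E: continuation. acc=(acc<<6)|0x0E=0x50E
Completed: cp=U+050E (starts at byte 9)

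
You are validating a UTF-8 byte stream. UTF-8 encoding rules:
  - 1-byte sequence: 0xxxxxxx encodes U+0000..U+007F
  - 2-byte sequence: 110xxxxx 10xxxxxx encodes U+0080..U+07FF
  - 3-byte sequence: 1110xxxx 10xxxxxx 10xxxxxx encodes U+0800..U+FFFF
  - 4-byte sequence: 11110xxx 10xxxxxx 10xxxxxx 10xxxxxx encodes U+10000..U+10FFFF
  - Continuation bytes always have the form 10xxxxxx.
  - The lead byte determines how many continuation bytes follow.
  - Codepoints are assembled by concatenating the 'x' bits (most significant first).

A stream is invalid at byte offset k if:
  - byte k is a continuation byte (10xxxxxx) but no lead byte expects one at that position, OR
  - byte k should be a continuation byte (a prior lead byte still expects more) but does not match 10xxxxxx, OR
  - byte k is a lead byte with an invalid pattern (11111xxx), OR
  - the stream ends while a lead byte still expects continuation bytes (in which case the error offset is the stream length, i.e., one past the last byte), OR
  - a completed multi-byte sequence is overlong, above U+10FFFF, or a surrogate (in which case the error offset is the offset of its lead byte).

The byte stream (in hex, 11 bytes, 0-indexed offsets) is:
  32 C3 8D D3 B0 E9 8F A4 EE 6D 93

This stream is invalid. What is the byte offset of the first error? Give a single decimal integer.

Byte[0]=32: 1-byte ASCII. cp=U+0032
Byte[1]=C3: 2-byte lead, need 1 cont bytes. acc=0x3
Byte[2]=8D: continuation. acc=(acc<<6)|0x0D=0xCD
Completed: cp=U+00CD (starts at byte 1)
Byte[3]=D3: 2-byte lead, need 1 cont bytes. acc=0x13
Byte[4]=B0: continuation. acc=(acc<<6)|0x30=0x4F0
Completed: cp=U+04F0 (starts at byte 3)
Byte[5]=E9: 3-byte lead, need 2 cont bytes. acc=0x9
Byte[6]=8F: continuation. acc=(acc<<6)|0x0F=0x24F
Byte[7]=A4: continuation. acc=(acc<<6)|0x24=0x93E4
Completed: cp=U+93E4 (starts at byte 5)
Byte[8]=EE: 3-byte lead, need 2 cont bytes. acc=0xE
Byte[9]=6D: expected 10xxxxxx continuation. INVALID

Answer: 9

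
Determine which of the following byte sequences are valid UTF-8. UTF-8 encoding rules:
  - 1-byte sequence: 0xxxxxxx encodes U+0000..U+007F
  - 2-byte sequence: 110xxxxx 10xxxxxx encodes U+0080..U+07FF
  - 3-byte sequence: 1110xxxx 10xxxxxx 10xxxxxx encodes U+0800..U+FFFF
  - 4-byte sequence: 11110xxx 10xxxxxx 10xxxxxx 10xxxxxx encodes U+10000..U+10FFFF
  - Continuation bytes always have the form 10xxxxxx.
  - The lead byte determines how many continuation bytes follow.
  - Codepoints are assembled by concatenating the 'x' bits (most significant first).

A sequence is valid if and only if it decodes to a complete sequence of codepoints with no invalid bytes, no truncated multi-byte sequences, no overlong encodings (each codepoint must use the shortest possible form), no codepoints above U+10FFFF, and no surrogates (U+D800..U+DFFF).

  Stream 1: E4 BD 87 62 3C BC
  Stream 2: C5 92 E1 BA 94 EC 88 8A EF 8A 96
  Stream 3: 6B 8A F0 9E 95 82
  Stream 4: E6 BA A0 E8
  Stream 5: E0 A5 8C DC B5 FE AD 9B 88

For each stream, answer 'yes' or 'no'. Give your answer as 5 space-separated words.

Stream 1: error at byte offset 5. INVALID
Stream 2: decodes cleanly. VALID
Stream 3: error at byte offset 1. INVALID
Stream 4: error at byte offset 4. INVALID
Stream 5: error at byte offset 5. INVALID

Answer: no yes no no no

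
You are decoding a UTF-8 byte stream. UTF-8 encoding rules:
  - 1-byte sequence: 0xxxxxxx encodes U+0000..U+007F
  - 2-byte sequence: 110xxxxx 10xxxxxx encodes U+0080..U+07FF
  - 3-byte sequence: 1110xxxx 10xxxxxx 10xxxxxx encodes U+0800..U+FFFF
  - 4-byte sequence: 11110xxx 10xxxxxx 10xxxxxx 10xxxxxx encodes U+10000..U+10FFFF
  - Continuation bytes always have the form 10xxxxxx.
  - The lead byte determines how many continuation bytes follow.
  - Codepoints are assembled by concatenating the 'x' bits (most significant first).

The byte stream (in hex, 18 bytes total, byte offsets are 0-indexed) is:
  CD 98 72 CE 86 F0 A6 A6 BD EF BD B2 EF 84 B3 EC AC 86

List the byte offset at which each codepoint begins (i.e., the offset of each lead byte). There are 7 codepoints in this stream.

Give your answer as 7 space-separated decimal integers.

Answer: 0 2 3 5 9 12 15

Derivation:
Byte[0]=CD: 2-byte lead, need 1 cont bytes. acc=0xD
Byte[1]=98: continuation. acc=(acc<<6)|0x18=0x358
Completed: cp=U+0358 (starts at byte 0)
Byte[2]=72: 1-byte ASCII. cp=U+0072
Byte[3]=CE: 2-byte lead, need 1 cont bytes. acc=0xE
Byte[4]=86: continuation. acc=(acc<<6)|0x06=0x386
Completed: cp=U+0386 (starts at byte 3)
Byte[5]=F0: 4-byte lead, need 3 cont bytes. acc=0x0
Byte[6]=A6: continuation. acc=(acc<<6)|0x26=0x26
Byte[7]=A6: continuation. acc=(acc<<6)|0x26=0x9A6
Byte[8]=BD: continuation. acc=(acc<<6)|0x3D=0x269BD
Completed: cp=U+269BD (starts at byte 5)
Byte[9]=EF: 3-byte lead, need 2 cont bytes. acc=0xF
Byte[10]=BD: continuation. acc=(acc<<6)|0x3D=0x3FD
Byte[11]=B2: continuation. acc=(acc<<6)|0x32=0xFF72
Completed: cp=U+FF72 (starts at byte 9)
Byte[12]=EF: 3-byte lead, need 2 cont bytes. acc=0xF
Byte[13]=84: continuation. acc=(acc<<6)|0x04=0x3C4
Byte[14]=B3: continuation. acc=(acc<<6)|0x33=0xF133
Completed: cp=U+F133 (starts at byte 12)
Byte[15]=EC: 3-byte lead, need 2 cont bytes. acc=0xC
Byte[16]=AC: continuation. acc=(acc<<6)|0x2C=0x32C
Byte[17]=86: continuation. acc=(acc<<6)|0x06=0xCB06
Completed: cp=U+CB06 (starts at byte 15)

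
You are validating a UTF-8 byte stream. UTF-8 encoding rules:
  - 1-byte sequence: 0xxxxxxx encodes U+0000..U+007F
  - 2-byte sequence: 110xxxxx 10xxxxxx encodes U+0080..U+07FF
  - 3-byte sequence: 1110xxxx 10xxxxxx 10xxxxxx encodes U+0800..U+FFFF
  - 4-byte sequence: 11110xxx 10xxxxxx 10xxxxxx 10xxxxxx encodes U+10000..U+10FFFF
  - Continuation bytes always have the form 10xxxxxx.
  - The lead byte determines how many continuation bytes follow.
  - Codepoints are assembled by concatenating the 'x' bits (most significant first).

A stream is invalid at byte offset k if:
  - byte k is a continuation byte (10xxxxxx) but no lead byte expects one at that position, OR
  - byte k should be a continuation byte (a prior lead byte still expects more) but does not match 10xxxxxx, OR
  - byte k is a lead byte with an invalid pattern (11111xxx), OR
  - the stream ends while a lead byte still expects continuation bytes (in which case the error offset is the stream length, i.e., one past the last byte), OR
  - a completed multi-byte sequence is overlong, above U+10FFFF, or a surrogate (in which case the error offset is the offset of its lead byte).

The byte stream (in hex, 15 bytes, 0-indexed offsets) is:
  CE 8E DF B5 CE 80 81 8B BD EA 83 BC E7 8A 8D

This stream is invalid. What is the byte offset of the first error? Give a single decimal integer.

Answer: 6

Derivation:
Byte[0]=CE: 2-byte lead, need 1 cont bytes. acc=0xE
Byte[1]=8E: continuation. acc=(acc<<6)|0x0E=0x38E
Completed: cp=U+038E (starts at byte 0)
Byte[2]=DF: 2-byte lead, need 1 cont bytes. acc=0x1F
Byte[3]=B5: continuation. acc=(acc<<6)|0x35=0x7F5
Completed: cp=U+07F5 (starts at byte 2)
Byte[4]=CE: 2-byte lead, need 1 cont bytes. acc=0xE
Byte[5]=80: continuation. acc=(acc<<6)|0x00=0x380
Completed: cp=U+0380 (starts at byte 4)
Byte[6]=81: INVALID lead byte (not 0xxx/110x/1110/11110)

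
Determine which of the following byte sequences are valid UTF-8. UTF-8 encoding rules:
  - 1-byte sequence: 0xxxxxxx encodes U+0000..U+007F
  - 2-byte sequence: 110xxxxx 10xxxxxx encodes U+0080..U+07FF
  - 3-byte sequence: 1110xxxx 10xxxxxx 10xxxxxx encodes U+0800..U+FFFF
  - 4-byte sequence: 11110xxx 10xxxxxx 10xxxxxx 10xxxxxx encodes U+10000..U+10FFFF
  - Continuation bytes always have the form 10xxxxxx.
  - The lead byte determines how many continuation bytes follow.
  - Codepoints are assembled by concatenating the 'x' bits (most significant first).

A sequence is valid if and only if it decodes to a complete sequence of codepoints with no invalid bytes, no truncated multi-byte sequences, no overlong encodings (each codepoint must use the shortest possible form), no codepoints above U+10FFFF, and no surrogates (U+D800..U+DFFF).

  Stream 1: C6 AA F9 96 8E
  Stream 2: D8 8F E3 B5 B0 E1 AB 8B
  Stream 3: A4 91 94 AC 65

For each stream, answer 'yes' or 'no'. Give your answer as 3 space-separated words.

Answer: no yes no

Derivation:
Stream 1: error at byte offset 2. INVALID
Stream 2: decodes cleanly. VALID
Stream 3: error at byte offset 0. INVALID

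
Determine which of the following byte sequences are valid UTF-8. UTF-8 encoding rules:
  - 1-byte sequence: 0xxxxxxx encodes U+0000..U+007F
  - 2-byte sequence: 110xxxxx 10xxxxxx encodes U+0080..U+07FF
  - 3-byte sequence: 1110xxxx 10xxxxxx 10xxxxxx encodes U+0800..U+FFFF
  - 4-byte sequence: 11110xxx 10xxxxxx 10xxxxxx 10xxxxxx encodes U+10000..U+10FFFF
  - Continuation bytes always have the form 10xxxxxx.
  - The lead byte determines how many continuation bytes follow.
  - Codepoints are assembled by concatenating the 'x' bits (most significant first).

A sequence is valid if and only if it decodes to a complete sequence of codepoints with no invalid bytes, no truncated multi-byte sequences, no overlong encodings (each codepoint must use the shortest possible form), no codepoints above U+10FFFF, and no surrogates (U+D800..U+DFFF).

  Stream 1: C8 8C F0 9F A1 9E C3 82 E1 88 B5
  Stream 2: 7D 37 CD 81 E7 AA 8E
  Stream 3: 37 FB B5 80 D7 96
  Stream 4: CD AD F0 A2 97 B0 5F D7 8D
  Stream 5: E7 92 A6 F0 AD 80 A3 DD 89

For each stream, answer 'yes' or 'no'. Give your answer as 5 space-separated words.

Answer: yes yes no yes yes

Derivation:
Stream 1: decodes cleanly. VALID
Stream 2: decodes cleanly. VALID
Stream 3: error at byte offset 1. INVALID
Stream 4: decodes cleanly. VALID
Stream 5: decodes cleanly. VALID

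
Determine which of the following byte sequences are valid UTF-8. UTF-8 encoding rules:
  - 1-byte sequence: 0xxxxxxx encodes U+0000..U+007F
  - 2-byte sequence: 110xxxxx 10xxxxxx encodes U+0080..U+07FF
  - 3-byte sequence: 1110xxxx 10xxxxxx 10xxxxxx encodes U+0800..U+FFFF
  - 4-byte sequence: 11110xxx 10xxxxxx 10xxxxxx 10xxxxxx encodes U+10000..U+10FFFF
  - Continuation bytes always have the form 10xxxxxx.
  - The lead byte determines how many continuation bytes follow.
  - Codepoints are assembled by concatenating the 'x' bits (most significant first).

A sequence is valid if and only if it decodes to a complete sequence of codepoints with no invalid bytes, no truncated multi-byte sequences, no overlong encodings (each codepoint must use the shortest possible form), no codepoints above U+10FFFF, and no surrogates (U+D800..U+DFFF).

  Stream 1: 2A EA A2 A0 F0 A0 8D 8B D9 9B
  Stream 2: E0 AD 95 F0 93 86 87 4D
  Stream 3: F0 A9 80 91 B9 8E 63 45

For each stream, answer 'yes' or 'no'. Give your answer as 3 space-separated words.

Answer: yes yes no

Derivation:
Stream 1: decodes cleanly. VALID
Stream 2: decodes cleanly. VALID
Stream 3: error at byte offset 4. INVALID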